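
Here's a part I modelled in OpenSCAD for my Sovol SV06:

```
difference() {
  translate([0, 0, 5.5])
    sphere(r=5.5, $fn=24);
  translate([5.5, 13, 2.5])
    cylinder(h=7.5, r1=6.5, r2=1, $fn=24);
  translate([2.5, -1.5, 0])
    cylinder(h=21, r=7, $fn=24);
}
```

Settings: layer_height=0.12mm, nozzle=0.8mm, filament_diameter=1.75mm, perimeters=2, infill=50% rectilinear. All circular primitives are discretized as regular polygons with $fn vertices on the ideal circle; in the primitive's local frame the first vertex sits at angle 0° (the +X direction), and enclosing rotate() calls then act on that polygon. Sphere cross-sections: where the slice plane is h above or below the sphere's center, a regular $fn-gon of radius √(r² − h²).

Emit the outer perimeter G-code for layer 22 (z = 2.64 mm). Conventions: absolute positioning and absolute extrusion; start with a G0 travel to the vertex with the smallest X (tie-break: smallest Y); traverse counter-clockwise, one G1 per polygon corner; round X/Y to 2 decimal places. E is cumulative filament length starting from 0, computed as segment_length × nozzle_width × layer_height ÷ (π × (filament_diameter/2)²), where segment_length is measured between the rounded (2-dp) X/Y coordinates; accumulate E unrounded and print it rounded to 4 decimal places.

At z = 2.64 mm: the sphere: section is a regular 24-gon, circumradius = √(r²−h²) = √(5.5²−2.86²) = 4.698; the cone at (5.5, 13) (r1=6.5→r2=1) has section circumradius 6.397 here — a regular 24-gon; the r=7 cylinder at (2.5, -1.5) contributes a regular 24-gon of circumradius 7; Taking the first minus the rest: starting from the r=5.5 sphere, the cone at (5.5, 13) misses the remaining region (no effect); the r=7 cylinder at (2.5, -1.5) partially overlaps it — only the 65.40 mm² overlap (of its 152.19 mm²) is removed, clipping the outline — 1 connected region. The outline is a single polygon with 13 vertices. Extrusion per mm of travel: 0.8 × 0.12 / (π × 0.875²) = 0.039912. Accumulating E over each segment gives final E = 0.5949.

G0 X-4.70 Y0.00 Z2.64
G1 X-4.54 Y-1.22 E0.0491
G1 X-4.48 Y-1.35 E0.0548
G1 X-4.26 Y0.31 E0.1217
G1 X-3.56 Y2.00 E0.1947
G1 X-2.45 Y3.45 E0.2675
G1 X-1.00 Y4.56 E0.3404
G1 X-0.99 Y4.57 E0.3410
G1 X-1.22 Y4.54 E0.3503
G1 X-2.35 Y4.07 E0.3991
G1 X-3.32 Y3.32 E0.4480
G1 X-4.07 Y2.35 E0.4970
G1 X-4.54 Y1.22 E0.5458
G1 X-4.70 Y0.00 E0.5949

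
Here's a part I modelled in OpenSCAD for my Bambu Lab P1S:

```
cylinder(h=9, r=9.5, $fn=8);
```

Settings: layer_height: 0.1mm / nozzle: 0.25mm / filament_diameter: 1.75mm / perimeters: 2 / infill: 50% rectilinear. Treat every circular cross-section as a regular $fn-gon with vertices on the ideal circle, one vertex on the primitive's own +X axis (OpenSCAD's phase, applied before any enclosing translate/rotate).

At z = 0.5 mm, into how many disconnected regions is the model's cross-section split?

At z = 0.5 mm: the r=9.5 cylinder gives a regular 8-gon of circumradius 9.5 (constant along its height). The result has 1 disconnected region.

1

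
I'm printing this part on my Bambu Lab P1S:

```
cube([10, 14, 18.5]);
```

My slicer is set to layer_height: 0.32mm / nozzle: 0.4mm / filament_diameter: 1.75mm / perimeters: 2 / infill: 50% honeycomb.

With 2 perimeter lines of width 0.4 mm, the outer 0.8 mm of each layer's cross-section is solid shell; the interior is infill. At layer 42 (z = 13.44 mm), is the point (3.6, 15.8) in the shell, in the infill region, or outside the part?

outside

At z = 13.44 mm: the cube is present — its section is the full 10×14 rectangle. Overall, the cross-section is a single solid region. The nearest boundary edge runs (10.00, 14.00)→(0.00, 14.00); distance from the point to it = 1.80 mm. The point is not inside any of the regions above, so it lies outside the cross-section (1.80 mm from the nearest boundary).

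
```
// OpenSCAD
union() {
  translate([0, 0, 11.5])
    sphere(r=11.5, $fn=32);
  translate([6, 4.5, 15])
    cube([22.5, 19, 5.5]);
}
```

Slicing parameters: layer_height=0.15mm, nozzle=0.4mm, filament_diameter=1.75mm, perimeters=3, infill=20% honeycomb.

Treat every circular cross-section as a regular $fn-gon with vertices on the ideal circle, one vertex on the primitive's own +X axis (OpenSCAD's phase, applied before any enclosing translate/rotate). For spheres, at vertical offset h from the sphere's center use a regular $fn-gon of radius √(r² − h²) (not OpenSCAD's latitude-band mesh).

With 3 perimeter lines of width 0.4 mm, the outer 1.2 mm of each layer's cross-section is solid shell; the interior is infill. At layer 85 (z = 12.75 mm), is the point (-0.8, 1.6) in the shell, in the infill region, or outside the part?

At z = 12.75 mm: the r=11.5 sphere slices to a regular 32-gon of circumradius 11.432 (√(r²−h²) with h=1.25 from center); the cube at (6, 4.5) does not reach this height (z outside [15, 20.5]); Merging all regions: only the r=11.5 sphere is present, so the union is just that shape — 1 connected region. Overall, the cross-section is a single solid region. The nearest boundary edge runs (-4.37, 10.56)→(-6.35, 9.51); distance from the point to it = 9.59 mm. The point is inside the cross-section and 9.59 mm from the nearest boundary — more than the 1.2 mm shell width (3 × 0.4), so it's in the infill interior.

infill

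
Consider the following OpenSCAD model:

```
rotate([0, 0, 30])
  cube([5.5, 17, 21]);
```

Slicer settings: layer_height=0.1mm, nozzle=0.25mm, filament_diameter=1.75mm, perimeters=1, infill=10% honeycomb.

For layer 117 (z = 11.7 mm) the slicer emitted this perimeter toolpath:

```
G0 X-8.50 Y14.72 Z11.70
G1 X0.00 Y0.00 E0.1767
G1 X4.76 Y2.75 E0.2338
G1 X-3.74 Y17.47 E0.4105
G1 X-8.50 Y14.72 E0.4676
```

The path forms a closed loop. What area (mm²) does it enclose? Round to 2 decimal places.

Apply the shoelace formula to the sequence of (X, Y) vertices; enclosed area = 93.44 mm².

93.44 mm²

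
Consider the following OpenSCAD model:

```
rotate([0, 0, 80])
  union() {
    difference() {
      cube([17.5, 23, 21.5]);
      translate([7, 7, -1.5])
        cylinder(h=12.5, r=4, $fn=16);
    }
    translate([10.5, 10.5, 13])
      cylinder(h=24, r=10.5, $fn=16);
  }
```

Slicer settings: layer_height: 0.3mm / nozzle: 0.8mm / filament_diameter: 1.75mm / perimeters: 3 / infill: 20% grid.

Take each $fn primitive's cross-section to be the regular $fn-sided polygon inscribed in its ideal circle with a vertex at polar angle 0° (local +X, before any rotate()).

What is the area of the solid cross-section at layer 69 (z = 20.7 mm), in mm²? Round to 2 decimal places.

438.18 mm²

At z = 20.7 mm: the cube is present — its section is the full 17.5×23 rectangle (area 402.50 mm²); the cylinder at (7, 7) is absent (z outside [-1.5, 11]); Subtracting the remaining from the first: none of the subtracted shapes is present at this height, so the 17.5×23 cube is unchanged — area = 402.50 mm²; the r=10.5 cylinder at (10.5, 10.5) contributes a regular 16-gon of circumradius 10.5 (area = (16/2)·10.500²·sin(360°/16) = 337.53 mm²); Combining (union): the regions partially overlap — summed areas 740.03 mm² minus the doubly-counted overlap 301.84 mm² gives 438.18 mm² — area = 438.18 mm²; (whole slice rotated 80° about Z — lengths, areas and connectivity unchanged). Overall, the cross-section is a single solid region. Net area = 438.18 mm².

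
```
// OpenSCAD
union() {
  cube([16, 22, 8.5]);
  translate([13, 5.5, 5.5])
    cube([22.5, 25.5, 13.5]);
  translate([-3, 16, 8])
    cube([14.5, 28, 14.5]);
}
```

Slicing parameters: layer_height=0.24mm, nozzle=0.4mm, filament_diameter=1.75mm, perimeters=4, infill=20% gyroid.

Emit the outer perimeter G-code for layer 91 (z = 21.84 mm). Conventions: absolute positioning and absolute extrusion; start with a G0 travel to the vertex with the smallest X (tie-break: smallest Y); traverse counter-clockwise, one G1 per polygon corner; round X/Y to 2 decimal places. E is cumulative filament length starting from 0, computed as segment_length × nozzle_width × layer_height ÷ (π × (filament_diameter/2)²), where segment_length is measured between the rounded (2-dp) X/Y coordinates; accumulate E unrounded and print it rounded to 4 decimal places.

At z = 21.84 mm: the cube is absent (z outside [0, 8.5]); the cube at (13, 5.5) does not reach this height (z outside [5.5, 19]); the cube at (-3, 16) is present — its section is the full 14.5×28 rectangle; Taking the union: only the 14.5×28 cube at (-3, 16) is present, so the union is just that shape — 1 connected region. The outline is a single polygon with 4 vertices. Extrusion per mm of travel: 0.4 × 0.24 / (π × 0.875²) = 0.039912. Accumulating E over each segment gives final E = 3.3925.

G0 X-3.00 Y16.00 Z21.84
G1 X11.50 Y16.00 E0.5787
G1 X11.50 Y44.00 E1.6963
G1 X-3.00 Y44.00 E2.2750
G1 X-3.00 Y16.00 E3.3925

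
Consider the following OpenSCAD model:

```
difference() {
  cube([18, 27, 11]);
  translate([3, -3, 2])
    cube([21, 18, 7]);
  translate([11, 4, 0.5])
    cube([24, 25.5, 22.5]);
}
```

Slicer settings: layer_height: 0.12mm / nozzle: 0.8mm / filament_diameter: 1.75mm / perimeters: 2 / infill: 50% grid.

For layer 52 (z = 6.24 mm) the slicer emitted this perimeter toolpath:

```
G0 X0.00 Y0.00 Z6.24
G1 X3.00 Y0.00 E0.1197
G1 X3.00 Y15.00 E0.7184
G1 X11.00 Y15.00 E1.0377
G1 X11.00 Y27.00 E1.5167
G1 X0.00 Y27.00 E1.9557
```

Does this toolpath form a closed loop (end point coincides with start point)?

Start point (G0): (0.00, 0.00). End point (last G1): the path does not return to the start — open.

no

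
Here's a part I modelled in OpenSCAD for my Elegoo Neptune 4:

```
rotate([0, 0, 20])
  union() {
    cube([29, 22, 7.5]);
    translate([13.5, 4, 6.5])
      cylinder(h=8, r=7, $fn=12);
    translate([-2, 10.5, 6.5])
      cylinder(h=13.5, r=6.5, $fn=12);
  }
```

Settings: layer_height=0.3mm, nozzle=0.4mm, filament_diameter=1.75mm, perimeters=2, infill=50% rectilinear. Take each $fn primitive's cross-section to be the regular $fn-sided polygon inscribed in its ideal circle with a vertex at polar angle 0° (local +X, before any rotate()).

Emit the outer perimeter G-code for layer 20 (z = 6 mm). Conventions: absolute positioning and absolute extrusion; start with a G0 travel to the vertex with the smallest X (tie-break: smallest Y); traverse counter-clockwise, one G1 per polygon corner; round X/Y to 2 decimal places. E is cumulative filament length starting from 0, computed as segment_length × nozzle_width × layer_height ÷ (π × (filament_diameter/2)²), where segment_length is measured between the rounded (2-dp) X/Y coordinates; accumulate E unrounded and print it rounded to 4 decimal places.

At z = 6 mm: the cube is present — its section is the full 29×22 rectangle; the cylinder at (13.5, 4) is not intersected at this z (z outside [6.5, 14.5]); the cylinder at (-2, 10.5) does not reach this height (z outside [6.5, 20]); Taking the union: only the 29×22 cube is present, so the union is just that shape — 1 connected region; (whole slice rotated 20° about Z — lengths, areas and connectivity unchanged). The outline is a single polygon with 4 vertices. Extrusion per mm of travel: 0.4 × 0.3 / (π × 0.875²) = 0.049890. Accumulating E over each segment gives final E = 5.0883.

G0 X-7.52 Y20.67 Z6.00
G1 X0.00 Y0.00 E1.0974
G1 X27.25 Y9.92 E2.5441
G1 X19.73 Y30.59 E3.6415
G1 X-7.52 Y20.67 E5.0883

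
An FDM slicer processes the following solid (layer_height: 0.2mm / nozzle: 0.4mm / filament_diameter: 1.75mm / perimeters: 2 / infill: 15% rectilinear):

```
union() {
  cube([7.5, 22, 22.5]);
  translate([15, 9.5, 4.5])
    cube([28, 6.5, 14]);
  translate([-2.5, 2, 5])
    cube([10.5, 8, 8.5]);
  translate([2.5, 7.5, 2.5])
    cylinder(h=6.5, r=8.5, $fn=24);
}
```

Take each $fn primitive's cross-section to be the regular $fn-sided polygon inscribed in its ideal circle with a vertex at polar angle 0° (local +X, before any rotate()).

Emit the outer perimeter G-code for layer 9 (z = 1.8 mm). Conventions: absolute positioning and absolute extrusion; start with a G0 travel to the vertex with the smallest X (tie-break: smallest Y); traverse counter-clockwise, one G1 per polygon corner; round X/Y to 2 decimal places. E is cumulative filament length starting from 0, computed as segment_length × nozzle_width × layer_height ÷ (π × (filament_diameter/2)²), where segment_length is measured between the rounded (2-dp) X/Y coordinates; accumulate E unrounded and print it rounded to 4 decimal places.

G0 X0.00 Y0.00 Z1.80
G1 X7.50 Y0.00 E0.2495
G1 X7.50 Y22.00 E0.9812
G1 X0.00 Y22.00 E1.2306
G1 X0.00 Y0.00 E1.9623

At z = 1.8 mm: the cube is present — its section is the full 7.5×22 rectangle; the cube at (15, 9.5) is not intersected at this z (z outside [4.5, 18.5]); the cube at (-2.5, 2) is absent (z outside [5, 13.5]); the cylinder at (2.5, 7.5) does not reach this height (z outside [2.5, 9]); Merging all regions: only the 7.5×22 cube is present, so the union is just that shape — 1 connected region. The outline is a single polygon with 4 vertices. Extrusion per mm of travel: 0.4 × 0.2 / (π × 0.875²) = 0.033260. Accumulating E over each segment gives final E = 1.9623.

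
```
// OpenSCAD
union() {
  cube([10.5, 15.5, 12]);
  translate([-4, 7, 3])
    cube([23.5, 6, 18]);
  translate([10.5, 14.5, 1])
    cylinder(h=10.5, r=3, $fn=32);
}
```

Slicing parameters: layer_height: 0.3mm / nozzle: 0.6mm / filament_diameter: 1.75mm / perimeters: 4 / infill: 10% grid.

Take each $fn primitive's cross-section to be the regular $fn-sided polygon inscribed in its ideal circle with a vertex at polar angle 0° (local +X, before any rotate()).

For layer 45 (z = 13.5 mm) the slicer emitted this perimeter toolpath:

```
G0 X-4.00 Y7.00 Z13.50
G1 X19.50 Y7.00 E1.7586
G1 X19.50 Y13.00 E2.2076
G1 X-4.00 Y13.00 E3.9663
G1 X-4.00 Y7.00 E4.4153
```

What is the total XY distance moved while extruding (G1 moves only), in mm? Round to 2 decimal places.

Sum the Euclidean lengths of each G1 segment: total = 59.00 mm.

59.00 mm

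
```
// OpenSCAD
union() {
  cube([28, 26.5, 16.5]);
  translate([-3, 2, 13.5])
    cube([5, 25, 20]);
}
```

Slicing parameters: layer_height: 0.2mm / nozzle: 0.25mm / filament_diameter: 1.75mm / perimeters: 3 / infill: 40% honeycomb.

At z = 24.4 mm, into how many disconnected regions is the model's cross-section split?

At z = 24.4 mm: the cube is absent (z outside [0, 16.5]); the cube at (-3, 2) (footprint 5×25) is included at this height; Merging all regions: only the 5×25 cube at (-3, 2) is present, so the union is just that shape — 1 connected region. The result has 1 disconnected region.

1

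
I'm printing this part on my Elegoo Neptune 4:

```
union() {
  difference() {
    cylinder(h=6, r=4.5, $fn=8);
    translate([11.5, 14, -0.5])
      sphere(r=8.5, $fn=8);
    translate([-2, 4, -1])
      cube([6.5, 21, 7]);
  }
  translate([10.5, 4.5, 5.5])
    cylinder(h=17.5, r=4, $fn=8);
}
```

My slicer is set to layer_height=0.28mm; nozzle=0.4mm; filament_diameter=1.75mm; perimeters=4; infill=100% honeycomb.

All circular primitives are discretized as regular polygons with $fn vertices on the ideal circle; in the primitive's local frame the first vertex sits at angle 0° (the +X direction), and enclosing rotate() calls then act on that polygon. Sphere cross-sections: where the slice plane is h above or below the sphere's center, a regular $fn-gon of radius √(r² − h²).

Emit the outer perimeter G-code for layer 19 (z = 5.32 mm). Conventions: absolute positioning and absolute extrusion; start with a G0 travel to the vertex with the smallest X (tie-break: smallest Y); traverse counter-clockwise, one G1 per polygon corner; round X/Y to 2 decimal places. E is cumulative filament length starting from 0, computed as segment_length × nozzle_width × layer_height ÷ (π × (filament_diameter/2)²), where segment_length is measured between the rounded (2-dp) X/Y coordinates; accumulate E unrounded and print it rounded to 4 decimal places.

G0 X-4.50 Y0.00 Z5.32
G1 X-3.18 Y-3.18 E0.1603
G1 X0.00 Y-4.50 E0.3206
G1 X3.18 Y-3.18 E0.4810
G1 X4.50 Y0.00 E0.6413
G1 X3.18 Y3.18 E0.8016
G1 X1.21 Y4.00 E0.9010
G1 X-1.21 Y4.00 E1.0137
G1 X-3.18 Y3.18 E1.1130
G1 X-4.50 Y0.00 E1.2734

At z = 5.32 mm: the cylinder: section is a regular 8-gon, circumradius r=4.5; the r=8.5 sphere at (11.5, 14) slices to a regular 8-gon of circumradius 6.195 (√(r²−h²) with h=5.82 from center); the cube at (-2, 4) is present — its section is the full 6.5×21 rectangle; Subtracting the remaining from the first: starting from the r=4.5 cylinder, the r=8.5 sphere at (11.5, 14) misses the remaining region (no effect); the 6.5×21 cube at (-2, 4) partially overlaps it — only the 0.60 mm² overlap (of its 136.50 mm²) is removed, clipping the outline — 1 connected region; the cylinder at (10.5, 4.5) is absent (z outside [5.5, 23]); Combining (union): only the result so far is present, so the union is just that shape — 1 connected region. The outline is a single polygon with 9 vertices. Extrusion per mm of travel: 0.4 × 0.28 / (π × 0.875²) = 0.046564. Accumulating E over each segment gives final E = 1.2734.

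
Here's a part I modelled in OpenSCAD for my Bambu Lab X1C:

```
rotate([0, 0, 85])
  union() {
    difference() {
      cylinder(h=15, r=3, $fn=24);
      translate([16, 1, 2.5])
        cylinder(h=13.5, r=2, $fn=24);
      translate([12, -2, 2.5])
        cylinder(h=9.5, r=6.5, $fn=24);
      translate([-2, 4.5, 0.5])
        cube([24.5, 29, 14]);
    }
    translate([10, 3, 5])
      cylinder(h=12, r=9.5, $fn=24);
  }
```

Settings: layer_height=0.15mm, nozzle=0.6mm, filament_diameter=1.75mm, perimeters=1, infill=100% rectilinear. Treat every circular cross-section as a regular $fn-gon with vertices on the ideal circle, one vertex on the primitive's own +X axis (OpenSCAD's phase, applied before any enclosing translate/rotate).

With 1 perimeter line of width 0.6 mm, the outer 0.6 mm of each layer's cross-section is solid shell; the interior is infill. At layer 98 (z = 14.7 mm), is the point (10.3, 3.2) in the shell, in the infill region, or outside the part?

outside

At z = 14.7 mm: the r=3 cylinder contributes a regular 24-gon of circumradius 3; the r=2 cylinder at (16, 1) contributes a regular 24-gon of circumradius 2; the cylinder at (12, -2) does not reach this height (z outside [2.5, 12]); the cube at (-2, 4.5) is not intersected at this z (z outside [0.5, 14.5]); Subtracting the remaining from the first: starting from the r=3 cylinder, the r=2 cylinder at (16, 1) misses the remaining region (no effect) — 1 connected region; the cylinder at (10, 3): section is a regular 24-gon, circumradius r=9.5; Taking the union: the regions partially overlap (shared area 7.44 mm²), so overlapping operands fuse into one piece — 1 connected region; (whole slice rotated 85° about Z — lengths, areas and connectivity unchanged). Overall, the cross-section is a single solid region. Undo the 85° rotation: the query point maps to (4.086, -9.982) in the un-rotated model frame. The nearest boundary edge runs (7.54, -6.18)→(5.25, -5.23); distance from the point to it = 4.84 mm. The point is not inside any of the regions above, so it lies outside the cross-section (4.84 mm from the nearest boundary).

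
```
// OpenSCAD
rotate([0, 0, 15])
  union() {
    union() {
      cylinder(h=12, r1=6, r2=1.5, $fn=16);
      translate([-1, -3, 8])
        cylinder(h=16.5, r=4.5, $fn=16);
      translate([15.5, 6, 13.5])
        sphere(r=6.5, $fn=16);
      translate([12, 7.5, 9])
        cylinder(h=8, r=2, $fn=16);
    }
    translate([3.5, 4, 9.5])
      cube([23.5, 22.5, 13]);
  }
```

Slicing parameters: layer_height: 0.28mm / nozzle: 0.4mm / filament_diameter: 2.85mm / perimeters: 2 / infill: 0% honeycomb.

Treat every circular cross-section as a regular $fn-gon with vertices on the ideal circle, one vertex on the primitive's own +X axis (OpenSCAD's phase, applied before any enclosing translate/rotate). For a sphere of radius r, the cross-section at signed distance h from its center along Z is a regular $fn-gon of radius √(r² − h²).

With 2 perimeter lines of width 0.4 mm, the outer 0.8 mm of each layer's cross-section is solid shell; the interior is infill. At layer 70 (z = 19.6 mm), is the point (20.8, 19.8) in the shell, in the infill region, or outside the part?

infill

At z = 19.6 mm: the cone is not intersected at this z (z outside [0, 12]); the r=4.5 cylinder at (-1, -3) gives a regular 16-gon of circumradius 4.5 (constant along its height); the sphere at (15.5, 6): section is a regular 16-gon, circumradius = √(r²−h²) = √(6.5²−6.1²) = 2.245; the cylinder at (12, 7.5) is not intersected at this z (z outside [9, 17]); Taking the union: the 2 present regions are separate (no shared area or edge), so areas and boundary lengths simply add and each stays a separate island — 2 connected regions; the cube at (3.5, 4) is present — its section is the full 23.5×22.5 rectangle; Taking the union: the regions partially overlap (shared area 15.15 mm²), so overlapping operands fuse into one piece — 2 connected regions; (rotated 15° about Z; rotation is an isometry so areas/perimeters/island counts are preserved). Overall, the cross-section has 2 separate islands. Undo the 15° rotation: the query point maps to (25.216, 13.742) in the un-rotated model frame. The nearest boundary edge runs (27.00, 26.50)→(27.00, 4.00); distance from the point to it = 1.78 mm. (Shell/infill is judged within the island containing the point — the largest one.) The point is inside the cross-section and 1.78 mm from the nearest boundary — more than the 0.8 mm shell width (2 × 0.4), so it's in the infill interior.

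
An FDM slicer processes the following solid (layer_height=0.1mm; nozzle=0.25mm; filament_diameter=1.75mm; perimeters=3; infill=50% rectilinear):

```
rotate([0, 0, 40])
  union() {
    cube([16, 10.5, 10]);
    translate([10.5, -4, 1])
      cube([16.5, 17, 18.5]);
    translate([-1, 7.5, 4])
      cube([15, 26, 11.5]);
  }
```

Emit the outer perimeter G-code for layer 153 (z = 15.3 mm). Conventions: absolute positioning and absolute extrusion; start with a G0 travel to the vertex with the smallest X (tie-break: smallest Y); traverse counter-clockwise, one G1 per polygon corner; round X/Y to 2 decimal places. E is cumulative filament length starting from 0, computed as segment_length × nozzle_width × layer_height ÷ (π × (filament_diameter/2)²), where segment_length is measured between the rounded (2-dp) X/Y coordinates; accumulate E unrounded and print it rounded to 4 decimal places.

At z = 15.3 mm: the cube is absent (z outside [0, 10]); the 16.5×17 cube at (10.5, -4) contributes its full rectangle; the cube at (-1, 7.5) (footprint 15×26) is included at this height; Merging all regions: the regions partially overlap (shared area 19.25 mm²), so overlapping operands fuse into one piece — 1 connected region; (whole slice rotated 40° about Z — lengths, areas and connectivity unchanged). The outline is a single polygon with 8 vertices. Extrusion per mm of travel: 0.25 × 0.1 / (π × 0.875²) = 0.010394. Accumulating E over each segment gives final E = 1.3613.

G0 X-22.30 Y25.02 Z15.30
G1 X-5.59 Y5.10 E0.2702
G1 X3.22 Y12.49 E0.3898
G1 X10.61 Y3.69 E0.5092
G1 X23.25 Y14.29 E0.6807
G1 X12.33 Y27.31 E0.8573
G1 X2.37 Y18.96 E0.9924
G1 X-10.81 Y34.66 E1.2054
G1 X-22.30 Y25.02 E1.3613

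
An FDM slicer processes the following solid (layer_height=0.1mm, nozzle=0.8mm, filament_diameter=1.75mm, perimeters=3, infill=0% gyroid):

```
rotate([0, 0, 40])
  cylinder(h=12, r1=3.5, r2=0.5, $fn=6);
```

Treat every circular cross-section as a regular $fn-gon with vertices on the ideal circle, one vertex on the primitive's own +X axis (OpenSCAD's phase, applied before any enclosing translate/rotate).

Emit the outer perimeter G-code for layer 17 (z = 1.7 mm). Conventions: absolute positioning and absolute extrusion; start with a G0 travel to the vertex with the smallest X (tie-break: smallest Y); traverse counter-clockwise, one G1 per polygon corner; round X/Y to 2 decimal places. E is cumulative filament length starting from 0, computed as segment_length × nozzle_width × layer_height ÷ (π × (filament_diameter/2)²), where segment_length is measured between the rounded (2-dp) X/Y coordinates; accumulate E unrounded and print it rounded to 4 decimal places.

At z = 1.7 mm: the cone: at t=0.142 of its height the radius interpolates to r₁+(r₂−r₁)t = 3.075, giving a regular 6-gon of that circumradius; (whole slice rotated 40° about Z — lengths, areas and connectivity unchanged). The outline is a single polygon with 6 vertices. Extrusion per mm of travel: 0.8 × 0.1 / (π × 0.875²) = 0.033260. Accumulating E over each segment gives final E = 0.6141.

G0 X-2.89 Y1.05 Z1.70
G1 X-2.36 Y-1.98 E0.1023
G1 X0.53 Y-3.03 E0.2046
G1 X2.89 Y-1.05 E0.3070
G1 X2.36 Y1.98 E0.4093
G1 X-0.53 Y3.03 E0.5116
G1 X-2.89 Y1.05 E0.6141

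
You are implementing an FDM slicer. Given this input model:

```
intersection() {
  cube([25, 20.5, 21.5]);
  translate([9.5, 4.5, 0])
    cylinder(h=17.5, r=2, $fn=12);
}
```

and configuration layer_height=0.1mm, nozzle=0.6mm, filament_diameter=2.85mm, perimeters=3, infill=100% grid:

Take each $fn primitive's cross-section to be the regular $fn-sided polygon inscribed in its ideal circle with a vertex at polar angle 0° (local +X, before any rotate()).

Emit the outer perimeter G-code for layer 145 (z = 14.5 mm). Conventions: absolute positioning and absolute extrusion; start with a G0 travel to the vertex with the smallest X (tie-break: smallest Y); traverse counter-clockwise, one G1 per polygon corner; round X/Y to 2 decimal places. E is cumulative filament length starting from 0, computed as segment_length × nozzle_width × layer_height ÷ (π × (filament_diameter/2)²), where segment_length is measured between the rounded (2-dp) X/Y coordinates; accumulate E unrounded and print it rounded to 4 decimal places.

G0 X7.50 Y4.50 Z14.50
G1 X7.77 Y3.50 E0.0097
G1 X8.50 Y2.77 E0.0195
G1 X9.50 Y2.50 E0.0292
G1 X10.50 Y2.77 E0.0389
G1 X11.23 Y3.50 E0.0486
G1 X11.50 Y4.50 E0.0584
G1 X11.23 Y5.50 E0.0681
G1 X10.50 Y6.23 E0.0778
G1 X9.50 Y6.50 E0.0876
G1 X8.50 Y6.23 E0.0973
G1 X7.77 Y5.50 E0.1070
G1 X7.50 Y4.50 E0.1168

At z = 14.5 mm: the cube (footprint 25×20.5) is included at this height; the r=2 cylinder at (9.5, 4.5) contributes a regular 12-gon of circumradius 2; Keeping only the common overlap: the r=2 cylinder at (9.5, 4.5) lies inside the 25×20.5 cube, so the common part is the r=2 cylinder at (9.5, 4.5) itself — 1 connected region. The outline is a single polygon with 12 vertices. Extrusion per mm of travel: 0.6 × 0.1 / (π × 1.425²) = 0.009405. Accumulating E over each segment gives final E = 0.1168.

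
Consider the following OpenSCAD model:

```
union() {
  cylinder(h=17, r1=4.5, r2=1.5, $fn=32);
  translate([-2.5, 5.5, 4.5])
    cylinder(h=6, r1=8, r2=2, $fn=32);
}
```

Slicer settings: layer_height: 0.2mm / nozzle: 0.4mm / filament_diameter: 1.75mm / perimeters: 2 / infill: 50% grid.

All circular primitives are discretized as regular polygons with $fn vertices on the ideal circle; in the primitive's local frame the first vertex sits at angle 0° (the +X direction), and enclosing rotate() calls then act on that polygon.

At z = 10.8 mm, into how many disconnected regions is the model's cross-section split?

1

At z = 10.8 mm: the cone (r1=4.5→r2=1.5) has section circumradius 2.594 here — a regular 32-gon; the cone at (-2.5, 5.5) is not intersected at this z (z outside [4.5, 10.5]); Merging all regions: only the cone is present, so the union is just that shape — 1 connected region. The result has 1 disconnected region.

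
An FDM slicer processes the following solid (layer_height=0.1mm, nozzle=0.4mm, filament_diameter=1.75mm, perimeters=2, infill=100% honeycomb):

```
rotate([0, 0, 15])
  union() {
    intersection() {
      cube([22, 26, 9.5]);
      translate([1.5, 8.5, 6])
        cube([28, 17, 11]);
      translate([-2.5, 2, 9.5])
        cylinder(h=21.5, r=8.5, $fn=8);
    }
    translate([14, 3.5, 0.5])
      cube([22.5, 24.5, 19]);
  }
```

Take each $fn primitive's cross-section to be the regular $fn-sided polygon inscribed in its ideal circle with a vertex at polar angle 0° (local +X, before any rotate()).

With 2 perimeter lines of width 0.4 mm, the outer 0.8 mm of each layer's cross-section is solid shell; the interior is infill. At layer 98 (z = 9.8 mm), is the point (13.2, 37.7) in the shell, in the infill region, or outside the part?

At z = 9.8 mm: the cube does not reach this height (z outside [0, 9.5]); the cube at (1.5, 8.5) is present — its section is the full 28×17 rectangle; the r=8.5 cylinder at (-2.5, 2) contributes a regular 8-gon of circumradius 8.5; After intersecting: at least one operand is absent at this height, so nothing remains; the 22.5×24.5 cube at (14, 3.5) contributes its full rectangle; Combining (union): only the 22.5×24.5 cube at (14, 3.5) is present, so the union is just that shape — 1 connected region; (rotated 15° about Z; rotation is an isometry so areas/perimeters/island counts are preserved). Overall, the cross-section is a single solid region. Undo the 15° rotation: the query point maps to (22.508, 32.999) in the un-rotated model frame. The nearest boundary edge runs (36.50, 28.00)→(14.00, 28.00); distance from the point to it = 5.00 mm. The point is not inside any of the regions above, so it lies outside the cross-section (5.00 mm from the nearest boundary).

outside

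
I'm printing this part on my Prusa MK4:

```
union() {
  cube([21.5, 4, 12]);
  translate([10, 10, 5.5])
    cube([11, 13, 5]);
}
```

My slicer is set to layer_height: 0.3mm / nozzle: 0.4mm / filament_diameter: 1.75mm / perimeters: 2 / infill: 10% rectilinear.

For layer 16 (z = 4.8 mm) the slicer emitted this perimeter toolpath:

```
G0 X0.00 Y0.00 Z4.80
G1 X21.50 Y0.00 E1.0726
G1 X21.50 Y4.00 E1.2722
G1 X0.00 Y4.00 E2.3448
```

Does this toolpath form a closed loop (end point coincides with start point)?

no

Start point (G0): (0.00, 0.00). End point (last G1): the path does not return to the start — open.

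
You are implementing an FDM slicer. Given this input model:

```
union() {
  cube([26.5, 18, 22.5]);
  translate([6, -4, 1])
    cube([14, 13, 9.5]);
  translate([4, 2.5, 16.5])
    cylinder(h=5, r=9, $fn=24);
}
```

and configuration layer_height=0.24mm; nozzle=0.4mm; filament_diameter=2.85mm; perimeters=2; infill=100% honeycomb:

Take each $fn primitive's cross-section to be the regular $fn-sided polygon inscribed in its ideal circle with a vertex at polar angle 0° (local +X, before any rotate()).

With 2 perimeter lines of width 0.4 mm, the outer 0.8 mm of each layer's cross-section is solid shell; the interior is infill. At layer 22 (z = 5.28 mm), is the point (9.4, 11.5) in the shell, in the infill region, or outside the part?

infill

At z = 5.28 mm: the 26.5×18 cube contributes its full rectangle; the 14×13 cube at (6, -4) contributes its full rectangle; the cylinder at (4, 2.5) is absent (z outside [16.5, 21.5]); Merging all regions: the regions partially overlap (shared area 126.00 mm²), so overlapping operands fuse into one piece — 1 connected region. Overall, the cross-section is a single solid region. The nearest boundary edge runs (0.00, 18.00)→(26.50, 18.00); distance from the point to it = 6.50 mm. The point is inside the cross-section and 6.50 mm from the nearest boundary — more than the 0.8 mm shell width (2 × 0.4), so it's in the infill interior.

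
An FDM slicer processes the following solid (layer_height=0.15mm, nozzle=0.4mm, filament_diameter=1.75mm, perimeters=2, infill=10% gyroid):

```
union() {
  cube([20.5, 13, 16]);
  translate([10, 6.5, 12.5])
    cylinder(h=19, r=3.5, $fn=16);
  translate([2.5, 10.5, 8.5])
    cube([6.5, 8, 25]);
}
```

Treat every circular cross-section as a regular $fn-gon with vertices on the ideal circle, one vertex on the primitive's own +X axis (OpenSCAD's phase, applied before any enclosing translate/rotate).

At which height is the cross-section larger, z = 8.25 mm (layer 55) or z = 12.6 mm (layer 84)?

layer 84 (z = 12.6 mm)

Layer 55 (z = 8.25): the cube (footprint 20.5×13) is included at this height (area 266.50 mm²); the cylinder at (10, 6.5) is not intersected at this z (z outside [12.5, 31.5]); the cube at (2.5, 10.5) does not reach this height (z outside [8.5, 33.5]); Combining (union): only the 20.5×13 cube is present, so the union is just that shape — area = 266.50 mm². So its area = 266.50 mm². Layer 84 (z = 12.6): the cube (footprint 20.5×13) is included at this height (area 266.50 mm²); the cylinder at (10, 6.5): section is a regular 16-gon, circumradius r=3.5 (area = (16/2)·3.500²·sin(360°/16) = 37.50 mm²); the cube at (2.5, 10.5) (footprint 6.5×8) is included at this height (area 52.00 mm²); Taking the union: the regions partially overlap — summed areas 356.00 mm² minus the doubly-counted overlap 53.75 mm² gives 302.25 mm² — area = 302.25 mm². So its area = 302.25 mm². Layer 84 is larger (302.25 vs 266.50 mm²).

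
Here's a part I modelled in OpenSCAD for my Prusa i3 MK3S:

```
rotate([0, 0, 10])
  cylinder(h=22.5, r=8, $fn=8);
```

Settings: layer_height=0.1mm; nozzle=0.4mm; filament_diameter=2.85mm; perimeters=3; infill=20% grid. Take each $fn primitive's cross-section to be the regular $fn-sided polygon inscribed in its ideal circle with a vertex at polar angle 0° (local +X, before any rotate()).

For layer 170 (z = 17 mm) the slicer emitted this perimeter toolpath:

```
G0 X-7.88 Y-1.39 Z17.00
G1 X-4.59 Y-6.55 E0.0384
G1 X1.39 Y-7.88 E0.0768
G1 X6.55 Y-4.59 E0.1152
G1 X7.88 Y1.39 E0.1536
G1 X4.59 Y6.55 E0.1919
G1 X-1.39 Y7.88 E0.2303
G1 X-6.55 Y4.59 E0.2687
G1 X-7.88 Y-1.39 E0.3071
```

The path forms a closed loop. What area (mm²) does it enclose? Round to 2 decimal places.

181.02 mm²

Apply the shoelace formula to the sequence of (X, Y) vertices; enclosed area = 181.02 mm².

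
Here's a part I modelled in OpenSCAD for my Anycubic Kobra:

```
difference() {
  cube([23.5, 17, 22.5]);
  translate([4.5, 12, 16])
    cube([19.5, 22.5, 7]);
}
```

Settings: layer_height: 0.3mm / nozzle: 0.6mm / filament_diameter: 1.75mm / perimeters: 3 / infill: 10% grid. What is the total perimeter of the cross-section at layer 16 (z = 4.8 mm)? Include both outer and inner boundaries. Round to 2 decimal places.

81.00 mm

At z = 4.8 mm: the cube is present — its section is the full 23.5×17 rectangle (perimeter 81.00 mm); the cube at (4.5, 12) does not reach this height (z outside [16, 23]); Subtracting the remaining from the first: none of the subtracted shapes is present at this height, so the 23.5×17 cube is unchanged — boundary = 81.00 mm. Overall, the cross-section is a single solid region. Total boundary length (outer) = 81.00 mm.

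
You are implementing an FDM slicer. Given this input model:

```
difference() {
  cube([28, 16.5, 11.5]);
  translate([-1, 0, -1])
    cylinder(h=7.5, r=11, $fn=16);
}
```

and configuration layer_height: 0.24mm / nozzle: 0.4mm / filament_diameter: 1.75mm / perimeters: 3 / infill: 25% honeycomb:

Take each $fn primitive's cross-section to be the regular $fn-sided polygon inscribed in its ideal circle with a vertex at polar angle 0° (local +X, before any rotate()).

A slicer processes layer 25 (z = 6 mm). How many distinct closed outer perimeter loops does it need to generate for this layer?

At z = 6 mm: the cube (footprint 28×16.5) is included at this height; the r=11 cylinder at (-1, 0) contributes a regular 16-gon of circumradius 11; Subtracting the remaining from the first: starting from the 28×16.5 cube, the r=11 cylinder at (-1, 0) partially overlaps it — only the 81.71 mm² overlap (of its 370.44 mm²) is removed, clipping the outline — 1 connected region. The result has 1 disconnected region.

1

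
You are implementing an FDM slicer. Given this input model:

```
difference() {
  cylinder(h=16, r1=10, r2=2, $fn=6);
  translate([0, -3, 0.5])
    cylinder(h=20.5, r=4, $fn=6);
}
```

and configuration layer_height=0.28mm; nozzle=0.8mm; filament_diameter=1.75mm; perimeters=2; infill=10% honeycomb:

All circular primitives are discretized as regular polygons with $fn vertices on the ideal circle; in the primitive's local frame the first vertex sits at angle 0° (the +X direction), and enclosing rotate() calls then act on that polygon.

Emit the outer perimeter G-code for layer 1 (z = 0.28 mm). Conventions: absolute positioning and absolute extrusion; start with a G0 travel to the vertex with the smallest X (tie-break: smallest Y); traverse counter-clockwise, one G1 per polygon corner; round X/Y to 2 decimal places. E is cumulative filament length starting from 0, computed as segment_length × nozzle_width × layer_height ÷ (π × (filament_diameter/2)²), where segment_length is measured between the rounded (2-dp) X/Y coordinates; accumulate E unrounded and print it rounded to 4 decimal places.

At z = 0.28 mm: the cone contributes a regular 6-gon of circumradius 9.860 (interpolated between r1=10 and r2=2 at t=0.018); the cylinder at (0, -3) is absent (z outside [0.5, 21]); Taking the first minus the rest: none of the subtracted shapes is present at this height, so the cone is unchanged — 1 connected region. The outline is a single polygon with 6 vertices. Extrusion per mm of travel: 0.8 × 0.28 / (π × 0.875²) = 0.093128. Accumulating E over each segment gives final E = 5.5098.

G0 X-9.86 Y0.00 Z0.28
G1 X-4.93 Y-8.54 E0.9183
G1 X4.93 Y-8.54 E1.8366
G1 X9.86 Y0.00 E2.7549
G1 X4.93 Y8.54 E3.6732
G1 X-4.93 Y8.54 E4.5915
G1 X-9.86 Y0.00 E5.5098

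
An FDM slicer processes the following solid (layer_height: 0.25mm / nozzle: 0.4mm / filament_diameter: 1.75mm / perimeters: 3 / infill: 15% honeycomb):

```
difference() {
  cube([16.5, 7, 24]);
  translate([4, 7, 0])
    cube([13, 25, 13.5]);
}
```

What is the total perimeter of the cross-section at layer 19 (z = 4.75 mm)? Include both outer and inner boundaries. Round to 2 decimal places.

At z = 4.75 mm: the cube is present — its section is the full 16.5×7 rectangle (perimeter 47.00 mm); the cube at (4, 7) (footprint 13×25) is included at this height (perimeter 76.00 mm); After the difference (first − rest): starting from the 16.5×7 cube, the 13×25 cube at (4, 7) misses the remaining region (no effect) — boundary = 47.00 mm. Overall, the cross-section is a single solid region. Total boundary length (outer) = 47.00 mm.

47.00 mm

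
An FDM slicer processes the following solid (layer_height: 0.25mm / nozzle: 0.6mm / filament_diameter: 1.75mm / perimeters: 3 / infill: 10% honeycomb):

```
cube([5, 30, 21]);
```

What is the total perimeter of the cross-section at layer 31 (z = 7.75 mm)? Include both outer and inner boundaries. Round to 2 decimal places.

70.00 mm

At z = 7.75 mm: the cube (footprint 5×30) is included at this height (perimeter 70.00 mm). Overall, the cross-section is a single solid region. Total boundary length (outer) = 70.00 mm.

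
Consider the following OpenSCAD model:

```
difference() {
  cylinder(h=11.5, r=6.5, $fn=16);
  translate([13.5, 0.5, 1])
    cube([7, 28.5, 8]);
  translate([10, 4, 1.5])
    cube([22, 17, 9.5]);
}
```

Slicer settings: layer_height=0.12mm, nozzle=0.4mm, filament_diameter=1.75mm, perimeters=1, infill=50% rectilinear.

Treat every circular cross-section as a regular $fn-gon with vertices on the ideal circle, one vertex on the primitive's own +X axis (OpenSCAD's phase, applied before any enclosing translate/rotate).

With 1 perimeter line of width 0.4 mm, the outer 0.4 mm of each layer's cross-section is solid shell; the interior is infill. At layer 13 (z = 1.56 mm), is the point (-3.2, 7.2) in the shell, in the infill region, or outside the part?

At z = 1.56 mm: the r=6.5 cylinder gives a regular 16-gon of circumradius 6.5 (constant along its height); the cube at (13.5, 0.5) is present — its section is the full 7×28.5 rectangle; the cube at (10, 4) (footprint 22×17) is included at this height; After the difference (first − rest): starting from the r=6.5 cylinder, the 7×28.5 cube at (13.5, 0.5) misses the remaining region (no effect); the 22×17 cube at (10, 4) misses the remaining region (no effect) — 1 connected region. Overall, the cross-section is a single solid region. The nearest boundary edge runs (-4.60, 4.60)→(-2.49, 6.01); distance from the point to it = 1.39 mm. The point is not inside any of the regions above, so it lies outside the cross-section (1.39 mm from the nearest boundary).

outside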